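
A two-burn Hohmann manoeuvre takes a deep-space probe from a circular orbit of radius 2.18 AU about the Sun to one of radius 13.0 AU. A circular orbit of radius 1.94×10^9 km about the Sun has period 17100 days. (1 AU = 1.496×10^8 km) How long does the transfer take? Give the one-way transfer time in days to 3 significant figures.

From Kepler's third law T² = 4π²r³/μ at r = 1.94×10^9 km, T = 17100 days = 17100 × 86400 s = 1.47744×10^9 s: μ = 4π²r³/T² = 1.32052×10^11 km³/s².
In km: r₁ = 2.18 × 1.496×10^8 = 3.26128×10^8 km; r₂ = 13.0 × 1.496×10^8 = 1.9448×10^9 km.
Semi-major axis of the transfer orbit: a_t = (3.26128×10^8 + 1.9448×10^9)/2 = 1.135464×10^9 km.
Half the transfer-orbit period gives t = π√(a_t³/μ) = 3.308×10^8 s.
Converting: 3.308×10^8 s ÷ 86400 s/day = 3830 days.

t = 3830 days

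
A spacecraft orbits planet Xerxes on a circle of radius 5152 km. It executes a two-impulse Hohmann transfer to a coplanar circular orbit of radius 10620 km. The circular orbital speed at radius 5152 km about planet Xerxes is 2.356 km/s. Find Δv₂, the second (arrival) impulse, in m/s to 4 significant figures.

Δv₂ = 314.6 m/s

From the circular-orbit relation v² = μ/r at r = 5152 km: μ = v²r = (2.356)² × 5152 = 28597.4 km³/s².
Semi-major axis of the transfer orbit: a_t = (5152 + 10620)/2 = 7886 km.
On the circular orbit at r = 10620 km, v_c = √(μ/r) = 1.6410 km/s.
Vis-viva on the transfer ellipse at r = 10620 km gives v_t = √[μ(2/r − 1/a_t)] = 1.3264 km/s.
Δv₂ = |v_t − v_c| = |1.3264 − 1.6410| = 0.3146 km/s.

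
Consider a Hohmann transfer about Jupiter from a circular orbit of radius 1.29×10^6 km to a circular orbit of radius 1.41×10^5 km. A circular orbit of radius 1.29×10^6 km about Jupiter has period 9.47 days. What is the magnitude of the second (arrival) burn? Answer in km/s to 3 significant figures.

Δv₂ = 10.3 km/s

From Kepler's third law T² = 4π²r³/μ at r = 1.29×10^6 km, T = 9.47 days = 9.47 × 86400 s = 8.18208×10^5 s: μ = 4π²r³/T² = 1.26591×10^8 km³/s².
Semi-major axis of the transfer orbit: a_t = (1.290×10^6 + 1.410×10^5)/2 = 7.155×10^5 km.
Circular speed at r = 1.410×10^5 km: v_c = √(μ/r) = 29.96 km/s.
Transfer-orbit speed at the same r (vis-viva, a = a_t): v_t = √[μ(2/r − 1/a_t)] = 40.23 km/s.
Δv₂ = |v_t − v_c| = |40.23 − 29.96| = 10.27 km/s.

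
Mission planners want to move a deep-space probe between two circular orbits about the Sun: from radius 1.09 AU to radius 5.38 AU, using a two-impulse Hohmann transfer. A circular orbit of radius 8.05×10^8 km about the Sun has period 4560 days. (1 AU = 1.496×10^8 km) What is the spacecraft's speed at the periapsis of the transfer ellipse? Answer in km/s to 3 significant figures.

v = 36.8 km/s

From Kepler's third law T² = 4π²r³/μ at r = 8.05×10^8 km, T = 4560 days = 4560 × 86400 s = 3.93984×10^8 s: μ = 4π²r³/T² = 1.32675×10^11 km³/s².
In km: r₁ = 1.09 × 1.496×10^8 = 1.63064×10^8 km; r₂ = 5.38 × 1.496×10^8 = 8.04848×10^8 km.
The Hohmann ellipse has a_t = (r₁ + r₂)/2 = 4.83956×10^8 km.
The periapsis of the transfer ellipse is at r = 1.63064×10^8 km.
From the vis-viva equation, v = √[μ(2/r − 1/a_t)] = 36.78 km/s.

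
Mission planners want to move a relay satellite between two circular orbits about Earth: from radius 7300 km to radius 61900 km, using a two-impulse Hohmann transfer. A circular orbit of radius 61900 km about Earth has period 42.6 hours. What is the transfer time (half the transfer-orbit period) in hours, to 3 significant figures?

From Kepler's third law T² = 4π²r³/μ at r = 61900 km, T = 42.6 hours = 42.6 × 3600 s = 1.5336×10^5 s: μ = 4π²r³/T² = 3.98114×10^5 km³/s².
Transfer-ellipse semi-major axis a_t = (r₁ + r₂)/2 = (7300 + 61900)/2 = 34600 km.
Transfer time t = π√(a_t³/μ) = π√((34600)³ / 3.98114×10^5) = 32050 s.
Converting: 32050 s ÷ 3600 s/hour = 8.90 hours.

t = 8.90 hours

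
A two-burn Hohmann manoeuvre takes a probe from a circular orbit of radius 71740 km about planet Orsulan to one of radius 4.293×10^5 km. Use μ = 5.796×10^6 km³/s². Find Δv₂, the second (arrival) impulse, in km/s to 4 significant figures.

The Hohmann ellipse has a_t = (r₁ + r₂)/2 = 2.5052×10^5 km.
Circular speed at r = 4.293×10^5 km: v_c = √(μ/r) = 3.674 km/s.
Transfer-orbit speed at the same r (vis-viva, a = a_t): v_t = √[μ(2/r − 1/a_t)] = 1.966 km/s.
Δv₂ = |v_t − v_c| = |1.966 − 3.674| = 1.708 km/s.

Δv₂ = 1.708 km/s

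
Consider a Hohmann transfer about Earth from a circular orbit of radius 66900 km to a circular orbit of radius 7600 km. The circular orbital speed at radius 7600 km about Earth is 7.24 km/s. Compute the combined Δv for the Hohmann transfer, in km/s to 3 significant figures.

From the circular-orbit relation v² = μ/r at r = 7600 km: μ = v²r = (7.24)² × 7600 = 3.98374×10^5 km³/s².
The Hohmann ellipse has a_t = (r₁ + r₂)/2 = 37250 km.
Circular speed at r₁: v₁ = √(μ/r₁) = √(3.98374×10^5/66900) = 2.440 km/s.
Transfer-orbit speed at r₁ (vis-viva): v_a = √[μ(2/r₁ − 1/a_t)] = 1.102 km/s.
First burn Δv₁ = |v_a − v₁| = 1.338 km/s.
At r₂, v₂ = √(μ/r₂) = 7.240 km/s.
Transfer-orbit speed at r₂: v_p = √[μ(2/r₂ − 1/a_t)] = 9.703 km/s.
Second burn Δv₂ = |v₂ − v_p| = 2.463 km/s.
Δv = Δv₁ + Δv₂ = 1.338 + 2.463 = 3.801 km/s.

Δv = 3.80 km/s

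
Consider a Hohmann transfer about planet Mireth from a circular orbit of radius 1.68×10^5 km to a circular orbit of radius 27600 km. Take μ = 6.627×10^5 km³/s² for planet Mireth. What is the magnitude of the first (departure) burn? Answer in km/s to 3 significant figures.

Δv₁ = 0.931 km/s

Transfer-ellipse semi-major axis a_t = (r₁ + r₂)/2 = (1.680×10^5 + 27600)/2 = 97800 km.
Circular speed at r = 1.680×10^5 km: v_c = √(μ/r) = 1.986 km/s.
Vis-viva on the transfer ellipse at r = 1.680×10^5 km gives v_t = √[μ(2/r − 1/a_t)] = 1.055 km/s.
Δv₁ = |v_t − v_c| = |1.055 − 1.986| = 0.9310 km/s.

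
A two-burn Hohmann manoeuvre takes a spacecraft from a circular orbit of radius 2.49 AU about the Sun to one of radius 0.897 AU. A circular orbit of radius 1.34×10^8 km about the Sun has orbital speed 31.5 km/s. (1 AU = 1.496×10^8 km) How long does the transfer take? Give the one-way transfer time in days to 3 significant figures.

From the circular-orbit relation v² = μ/r at r = 1.34×10^8 km: μ = v²r = (31.5)² × 1.34×10^8 = 1.32962×10^11 km³/s².
In km: r₁ = 2.49 × 1.496×10^8 = 3.72504×10^8 km; r₂ = 0.897 × 1.496×10^8 = 1.341912×10^8 km.
Semi-major axis of the transfer orbit: a_t = (3.72504×10^8 + 1.341912×10^8)/2 = 2.533476×10^8 km.
Half the transfer-orbit period gives t = π√(a_t³/μ) = 3.474×10^7 s.
Converting: 3.474×10^7 s ÷ 86400 s/day = 402 days.

t = 402 days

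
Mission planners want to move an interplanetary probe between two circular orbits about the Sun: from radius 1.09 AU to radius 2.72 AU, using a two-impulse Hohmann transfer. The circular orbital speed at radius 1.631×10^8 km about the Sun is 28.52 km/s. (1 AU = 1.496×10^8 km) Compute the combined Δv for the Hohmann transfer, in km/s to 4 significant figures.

From the circular-orbit relation v² = μ/r at r = 1.631×10^8 km: μ = v²r = (28.52)² × 1.631×10^8 = 1.32664×10^11 km³/s².
In km: r₁ = 1.09 × 1.496×10^8 = 1.63064×10^8 km; r₂ = 2.72 × 1.496×10^8 = 4.06912×10^8 km.
Semi-major axis of the transfer orbit: a_t = (1.63064×10^8 + 4.06912×10^8)/2 = 2.84988×10^8 km.
At r₁ the circular-orbit speed is v₁ = √(μ/r₁) = 28.52 km/s.
On the transfer ellipse at r₁, vis-viva gives v_p = √[μ(2/r₁ − 1/a_t)] = 34.08 km/s.
First burn Δv₁ = |v_p − v₁| = 5.560 km/s.
Circular speed at r₂: v₂ = √(μ/r₂) = 18.056 km/s.
Transfer-orbit speed at r₂: v_a = √[μ(2/r₂ − 1/a_t)] = 13.658 km/s.
Second burn Δv₂ = |v₂ − v_a| = 4.398 km/s.
Δv = Δv₁ + Δv₂ = 5.560 + 4.398 = 9.958 km/s.

Δv = 9.958 km/s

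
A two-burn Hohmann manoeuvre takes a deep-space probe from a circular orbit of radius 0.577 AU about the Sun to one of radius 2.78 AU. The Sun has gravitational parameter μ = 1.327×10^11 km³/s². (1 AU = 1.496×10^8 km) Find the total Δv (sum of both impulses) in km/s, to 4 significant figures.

Δv = 18.64 km/s

In km: r₁ = 0.577 × 1.496×10^8 = 8.63192×10^7 km; r₂ = 2.78 × 1.496×10^8 = 4.15888×10^8 km.
Transfer-ellipse semi-major axis a_t = (r₁ + r₂)/2 = (8.63192×10^7 + 4.15888×10^8)/2 = 2.511036×10^8 km.
Circular speed at r₁: v₁ = √(μ/r₁) = √(1.327×10^11/8.63192×10^7) = 39.21 km/s.
Transfer-orbit speed at r₁ (vis-viva equation): v_p = √[μ(2/r₁ − 1/a_t)] = 50.46 km/s.
First burn Δv₁ = |v_p − v₁| = 11.25 km/s.
At r₂, v₂ = √(μ/r₂) = 17.86 km/s.
Transfer-orbit speed at r₂: v_a = √[μ(2/r₂ − 1/a_t)] = 10.47 km/s.
Second burn Δv₂ = |v₂ − v_a| = 7.390 km/s.
Total Δv = Δv₁ + Δv₂ = 18.64 km/s.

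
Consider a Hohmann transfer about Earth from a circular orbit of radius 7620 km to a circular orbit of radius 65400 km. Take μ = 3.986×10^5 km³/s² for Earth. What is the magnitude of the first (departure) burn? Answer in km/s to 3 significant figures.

Δv₁ = 2.45 km/s

Semi-major axis of the transfer orbit: a_t = (7620 + 65400)/2 = 36510 km.
On the circular orbit at r = 7620 km, v_c = √(μ/r) = 7.233 km/s.
Vis-viva on the transfer ellipse at r = 7620 km gives v_t = √[μ(2/r − 1/a_t)] = 9.680 km/s.
Δv₁ = |v_t − v_c| = |9.680 − 7.233| = 2.447 km/s.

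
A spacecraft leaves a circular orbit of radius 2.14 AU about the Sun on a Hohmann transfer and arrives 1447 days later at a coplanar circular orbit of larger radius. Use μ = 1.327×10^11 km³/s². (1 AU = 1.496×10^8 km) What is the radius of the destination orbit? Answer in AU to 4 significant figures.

r₂ = 5.808 AU

In km: r₁ = 2.14 × 1.496×10^8 = 3.20144×10^8 km.
Transfer time t = 1447 days = 1.250208×10^8 s, and t = π√(a_t³/μ).
So a_t = (μ t²/π²)^(1/3) = (1.327×10^11 × (1.250208×10^8)² / π²)^(1/3) = 5.9454×10^8 km.
Since a_t = (r₁ + r₂)/2, r₂ = 2a_t − r₁ = 2×5.9454×10^8 − 3.20144×10^8 = 8.68936×10^8 km.
In AU: r₂ = 8.68936×10^8 / 1.496×10^8 = 5.808 AU.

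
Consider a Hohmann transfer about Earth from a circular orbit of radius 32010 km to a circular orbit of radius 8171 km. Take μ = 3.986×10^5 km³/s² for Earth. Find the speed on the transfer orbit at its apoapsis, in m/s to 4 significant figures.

v = 2250 m/s

The Hohmann ellipse has a_t = (r₁ + r₂)/2 = 20090.5 km.
At apoapsis, r = 32010 km.
Vis-viva: v = √[μ(2/r − 1/a_t)] = √[3.986×10^5 × (2/32010 − 1/20090.5)] = 2.250 km/s.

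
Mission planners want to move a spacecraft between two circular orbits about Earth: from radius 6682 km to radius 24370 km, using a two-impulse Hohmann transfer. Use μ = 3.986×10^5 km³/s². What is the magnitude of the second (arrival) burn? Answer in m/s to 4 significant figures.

Δv₂ = 1391 m/s

The Hohmann ellipse has a_t = (r₁ + r₂)/2 = 15526 km.
On the circular orbit at r = 24370 km, v_c = √(μ/r) = 4.044 km/s.
Vis-viva on the transfer ellipse at r = 24370 km gives v_t = √[μ(2/r − 1/a_t)] = 2.653 km/s.
Δv₂ = |v_t − v_c| = |2.653 − 4.044| = 1.391 km/s.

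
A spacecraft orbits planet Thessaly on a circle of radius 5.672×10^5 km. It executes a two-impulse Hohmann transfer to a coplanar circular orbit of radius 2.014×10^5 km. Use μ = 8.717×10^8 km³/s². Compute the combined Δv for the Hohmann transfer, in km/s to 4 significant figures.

The Hohmann ellipse has a_t = (r₁ + r₂)/2 = 3.843×10^5 km.
At r₁ the circular-orbit speed is v₁ = √(μ/r₁) = 39.20 km/s.
Transfer-orbit speed at r₁ (vis-viva equation): v_a = √[μ(2/r₁ − 1/a_t)] = 28.38 km/s.
First burn Δv₁ = |v_a − v₁| = 10.82 km/s.
Circular speed at r₂: v₂ = √(μ/r₂) = 65.79 km/s.
Transfer-orbit speed at r₂: v_p = √[μ(2/r₂ − 1/a_t)] = 79.93 km/s.
Second burn Δv₂ = |v₂ − v_p| = 14.14 km/s.
Δv = Δv₁ + Δv₂ = 10.82 + 14.14 = 24.96 km/s.

Δv = 24.96 km/s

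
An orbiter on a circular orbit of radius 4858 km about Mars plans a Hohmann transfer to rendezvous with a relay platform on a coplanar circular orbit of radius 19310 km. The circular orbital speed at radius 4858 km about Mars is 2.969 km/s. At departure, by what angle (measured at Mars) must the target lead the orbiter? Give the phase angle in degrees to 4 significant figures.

From the circular-orbit relation v² = μ/r at r = 4858 km: μ = v²r = (2.969)² × 4858 = 42823.1 km³/s².
Semi-major axis of the transfer orbit: a_t = (4858 + 19310)/2 = 12084 km.
The half-period of the transfer ellipse is t = π√(a_t³/μ) = 20166 s.
The target's mean motion on its circular orbit is ω₂ = √(μ/r₂³) = 7.7120×10^-5 rad/s.
Angle swept by the target during transfer: ω₂·t = 1.5552 rad = 89.11°.
Arrival is 180° from departure on the ellipse, so φ = 180° − 89.11° = 90.89°.

φ = 90.89°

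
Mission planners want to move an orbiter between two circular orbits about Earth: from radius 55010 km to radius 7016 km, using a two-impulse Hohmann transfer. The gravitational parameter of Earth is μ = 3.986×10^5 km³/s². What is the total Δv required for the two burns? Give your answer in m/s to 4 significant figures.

Δv = 3913 m/s

The Hohmann ellipse has a_t = (r₁ + r₂)/2 = 31013 km.
At r₁ the circular-orbit speed is v₁ = √(μ/r₁) = 2.692 km/s.
On the transfer ellipse at r₁, vis-viva equation gives v_a = √[μ(2/r₁ − 1/a_t)] = 1.280 km/s.
First burn Δv₁ = |v_a − v₁| = 1.412 km/s.
Circular speed at r₂: v₂ = √(μ/r₂) = 7.53744 km/s.
Transfer-orbit speed at r₂: v_p = √[μ(2/r₂ − 1/a_t)] = 10.0386 km/s.
Second burn Δv₂ = |v₂ − v_p| = 2.501 km/s.
Total Δv = Δv₁ + Δv₂ = 3.913 km/s.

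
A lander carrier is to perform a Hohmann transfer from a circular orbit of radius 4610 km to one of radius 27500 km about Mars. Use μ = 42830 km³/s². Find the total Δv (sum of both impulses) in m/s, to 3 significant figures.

Semi-major axis of the transfer orbit: a_t = (4610 + 27500)/2 = 16055 km.
At r₁ the circular-orbit speed is v₁ = √(μ/r₁) = 3.0481 km/s.
On the transfer ellipse at r₁, vis-viva equation gives v_p = √[μ(2/r₁ − 1/a_t)] = 3.9892 km/s.
First burn Δv₁ = |v_p − v₁| = 0.9411 km/s.
Circular speed at r₂: v₂ = √(μ/r₂) = 1.24798 km/s.
Transfer-orbit speed at r₂: v_a = √[μ(2/r₂ − 1/a_t)] = 0.668733 km/s.
Second burn Δv₂ = |v₂ − v_a| = 0.5792 km/s.
Total Δv = Δv₁ + Δv₂ = 1.520 km/s.

Δv = 1520 m/s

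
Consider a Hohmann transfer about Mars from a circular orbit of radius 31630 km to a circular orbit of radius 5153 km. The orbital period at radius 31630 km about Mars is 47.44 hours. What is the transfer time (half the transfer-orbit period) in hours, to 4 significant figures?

From Kepler's third law T² = 4π²r³/μ at r = 31630 km, T = 47.44 hours = 47.44 × 3600 s = 1.70784×10^5 s: μ = 4π²r³/T² = 42831.5 km³/s².
Transfer-ellipse semi-major axis a_t = (r₁ + r₂)/2 = (31630 + 5153)/2 = 18391.5 km.
Half the transfer-orbit period gives t = π√(a_t³/μ) = 37860 s.
Converting: 37860 s ÷ 3600 s/hour = 10.52 hours.

t = 10.52 hours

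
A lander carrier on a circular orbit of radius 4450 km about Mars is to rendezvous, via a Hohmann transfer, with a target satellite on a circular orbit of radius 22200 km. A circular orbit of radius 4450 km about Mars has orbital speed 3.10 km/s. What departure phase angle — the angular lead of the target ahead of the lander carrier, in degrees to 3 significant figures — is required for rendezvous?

φ = 96.3°

From the circular-orbit relation v² = μ/r at r = 4450 km: μ = v²r = (3.10)² × 4450 = 42764.5 km³/s².
Semi-major axis of the transfer orbit: a_t = (4450 + 22200)/2 = 13325 km.
Transfer time t = π√(a_t³/μ) = 23367 s.
The target's mean motion on its circular orbit is ω₂ = √(μ/r₂³) = 6.2519×10^-5 rad/s.
Angle swept by the target during transfer: ω₂·t = 1.4609 rad = 83.70°.
The lander carrier traverses 180° on the transfer ellipse, so the target must lead by 180° − 83.70° = 96.3°.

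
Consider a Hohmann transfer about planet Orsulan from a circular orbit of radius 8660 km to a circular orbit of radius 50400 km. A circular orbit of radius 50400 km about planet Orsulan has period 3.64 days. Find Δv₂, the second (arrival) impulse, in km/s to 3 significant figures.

Δv₂ = 0.462 km/s

From Kepler's third law T² = 4π²r³/μ at r = 50400 km, T = 3.64 days = 3.64 × 86400 s = 3.14496×10^5 s: μ = 4π²r³/T² = 51100.0 km³/s².
Transfer-ellipse semi-major axis a_t = (r₁ + r₂)/2 = (8660 + 50400)/2 = 29530 km.
Circular speed at r = 50400 km: v_c = √(μ/r) = 1.0069 km/s.
Vis-viva on the transfer ellipse at r = 50400 km gives v_t = √[μ(2/r − 1/a_t)] = 0.54528 km/s.
Δv₂ = |v_t − v_c| = |0.54528 − 1.0069| = 0.4616 km/s.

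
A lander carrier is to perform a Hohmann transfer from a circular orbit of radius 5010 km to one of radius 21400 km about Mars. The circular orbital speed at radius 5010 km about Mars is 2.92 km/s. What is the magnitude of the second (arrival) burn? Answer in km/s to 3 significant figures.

Δv₂ = 0.543 km/s

From the circular-orbit relation v² = μ/r at r = 5010 km: μ = v²r = (2.92)² × 5010 = 42717.3 km³/s².
Semi-major axis of the transfer orbit: a_t = (5010 + 21400)/2 = 13205 km.
Circular speed at r = 21400 km: v_c = √(μ/r) = 1.41285 km/s.
Vis-viva on the transfer ellipse at r = 21400 km gives v_t = √[μ(2/r − 1/a_t)] = 0.870251 km/s.
Δv₂ = |v_t − v_c| = |0.870251 − 1.41285| = 0.5426 km/s.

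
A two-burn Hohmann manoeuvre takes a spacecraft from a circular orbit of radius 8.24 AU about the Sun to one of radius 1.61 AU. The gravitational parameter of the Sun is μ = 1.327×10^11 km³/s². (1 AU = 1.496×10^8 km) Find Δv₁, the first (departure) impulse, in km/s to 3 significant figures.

Δv₁ = 4.44 km/s

In km: r₁ = 8.24 × 1.496×10^8 = 1.232704×10^9 km; r₂ = 1.61 × 1.496×10^8 = 2.40856×10^8 km.
Transfer-ellipse semi-major axis a_t = (r₁ + r₂)/2 = (1.232704×10^9 + 2.40856×10^8)/2 = 7.3678×10^8 km.
On the circular orbit at r = 1.232704×10^9 km, v_c = √(μ/r) = 10.375 km/s.
Vis-viva on the transfer ellipse at r = 1.232704×10^9 km gives v_t = √[μ(2/r − 1/a_t)] = 5.9322 km/s.
Δv₁ = |v_t − v_c| = |5.9322 − 10.375| = 4.443 km/s.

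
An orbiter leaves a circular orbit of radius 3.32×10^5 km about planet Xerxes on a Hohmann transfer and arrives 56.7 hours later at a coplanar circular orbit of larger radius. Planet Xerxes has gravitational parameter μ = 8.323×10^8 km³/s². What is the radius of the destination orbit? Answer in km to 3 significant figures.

r₂ = 2.71×10^6 km

Transfer time t = 56.7 hours = 2.0412×10^5 s, and t = π√(a_t³/μ).
So a_t = (μ t²/π²)^(1/3) = (8.323×10^8 × (2.0412×10^5)² / π²)^(1/3) = 1.5203×10^6 km.
Since a_t = (r₁ + r₂)/2, r₂ = 2a_t − r₁ = 2×1.5203×10^6 − 3.320×10^5 = 2.7086×10^6 km.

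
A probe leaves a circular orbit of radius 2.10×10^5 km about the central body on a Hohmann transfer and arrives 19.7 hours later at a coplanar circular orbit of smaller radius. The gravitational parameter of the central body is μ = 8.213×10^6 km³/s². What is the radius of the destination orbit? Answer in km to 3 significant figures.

r₂ = 1.12×10^5 km

Transfer time t = 19.7 hours = 70920 s, and t = π√(a_t³/μ).
So a_t = (μ t²/π²)^(1/3) = (8.213×10^6 × (70920)² / π²)^(1/3) = 1.6116×10^5 km.
Since a_t = (r₁ + r₂)/2, r₂ = 2a_t − r₁ = 2×1.6116×10^5 − 2.100×10^5 = 1.1232×10^5 km.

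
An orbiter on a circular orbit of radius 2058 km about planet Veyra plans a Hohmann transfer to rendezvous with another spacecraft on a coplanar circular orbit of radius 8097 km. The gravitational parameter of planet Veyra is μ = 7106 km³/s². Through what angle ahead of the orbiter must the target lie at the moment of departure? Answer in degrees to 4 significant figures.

Semi-major axis of the transfer orbit: a_t = (2058 + 8097)/2 = 5077.5 km.
Transfer time t = π√(a_t³/μ) = 13480 s.
Target angular speed ω₂ = √(μ/r₂³) = 1.157×10^-4 rad/s.
Angle swept by the target during transfer: ω₂·t = 1.560 rad = 89.38°.
The orbiter traverses 180° on the transfer ellipse, so the target must lead by 180° − 89.38° = 90.62°.

φ = 90.62°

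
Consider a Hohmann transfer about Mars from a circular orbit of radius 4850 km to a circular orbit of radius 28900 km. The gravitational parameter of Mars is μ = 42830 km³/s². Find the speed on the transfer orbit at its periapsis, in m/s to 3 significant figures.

Transfer-ellipse semi-major axis a_t = (r₁ + r₂)/2 = (4850 + 28900)/2 = 16875 km.
At periapsis, r = 4850 km.
From the vis-viva equation, v = √[μ(2/r − 1/a_t)] = 3.889 km/s.

v = 3890 m/s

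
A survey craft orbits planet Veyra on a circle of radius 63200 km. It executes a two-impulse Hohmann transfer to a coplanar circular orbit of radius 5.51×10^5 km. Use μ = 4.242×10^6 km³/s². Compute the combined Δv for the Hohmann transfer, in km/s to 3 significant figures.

Transfer-ellipse semi-major axis a_t = (r₁ + r₂)/2 = (63200 + 5.510×10^5)/2 = 3.071×10^5 km.
Circular speed at r₁: v₁ = √(μ/r₁) = √(4.242×10^6/63200) = 8.1927 km/s.
Transfer-orbit speed at r₁ (v² = μ(2/r − 1/a)): v_p = √[μ(2/r₁ − 1/a_t)] = 10.974 km/s.
First burn Δv₁ = |v_p − v₁| = 2.781 km/s.
Circular speed at r₂: v₂ = √(μ/r₂) = 2.775 km/s.
Transfer-orbit speed at r₂: v_a = √[μ(2/r₂ − 1/a_t)] = 1.259 km/s.
Second burn Δv₂ = |v₂ − v_a| = 1.516 km/s.
Δv = Δv₁ + Δv₂ = 2.781 + 1.516 = 4.297 km/s.

Δv = 4.30 km/s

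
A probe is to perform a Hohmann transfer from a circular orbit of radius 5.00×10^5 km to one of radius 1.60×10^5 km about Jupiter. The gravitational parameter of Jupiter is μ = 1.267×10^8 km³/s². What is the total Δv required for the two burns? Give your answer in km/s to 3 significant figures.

Transfer-ellipse semi-major axis a_t = (r₁ + r₂)/2 = (5.000×10^5 + 1.600×10^5)/2 = 3.300×10^5 km.
Circular speed at r₁: v₁ = √(μ/r₁) = √(1.267×10^8/5.000×10^5) = 15.9185 km/s.
Transfer-orbit speed at r₁ (v² = μ(2/r − 1/a)): v_a = √[μ(2/r₁ − 1/a_t)] = 11.0843 km/s.
First burn Δv₁ = |v_a − v₁| = 4.834 km/s.
Circular speed at r₂: v₂ = √(μ/r₂) = 28.140 km/s.
Transfer-orbit speed at r₂: v_p = √[μ(2/r₂ − 1/a_t)] = 34.638 km/s.
Second burn Δv₂ = |v₂ − v_p| = 6.498 km/s.
Δv = Δv₁ + Δv₂ = 4.834 + 6.498 = 11.33 km/s.

Δv = 11.3 km/s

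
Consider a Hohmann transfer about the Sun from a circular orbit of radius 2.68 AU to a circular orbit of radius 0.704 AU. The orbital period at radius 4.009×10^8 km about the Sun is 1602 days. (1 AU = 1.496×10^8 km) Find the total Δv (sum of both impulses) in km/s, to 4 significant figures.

Δv = 15.64 km/s

From Kepler's third law T² = 4π²r³/μ at r = 4.009×10^8 km, T = 1602 days = 1602 × 86400 s = 1.384128×10^8 s: μ = 4π²r³/T² = 1.32775×10^11 km³/s².
In km: r₁ = 2.68 × 1.496×10^8 = 4.00928×10^8 km; r₂ = 0.704 × 1.496×10^8 = 1.053184×10^8 km.
Transfer-ellipse semi-major axis a_t = (r₁ + r₂)/2 = (4.00928×10^8 + 1.053184×10^8)/2 = 2.531232×10^8 km.
Circular speed at r₁: v₁ = √(μ/r₁) = √(1.32775×10^11/4.00928×10^8) = 18.20 km/s.
Transfer-orbit speed at r₁ (vis-viva): v_a = √[μ(2/r₁ − 1/a_t)] = 11.74 km/s.
First burn Δv₁ = |v_a − v₁| = 6.460 km/s.
Circular speed at r₂: v₂ = √(μ/r₂) = 35.51 km/s.
Transfer-orbit speed at r₂: v_p = √[μ(2/r₂ − 1/a_t)] = 44.69 km/s.
Second burn Δv₂ = |v₂ − v_p| = 9.180 km/s.
Δv = Δv₁ + Δv₂ = 6.460 + 9.180 = 15.64 km/s.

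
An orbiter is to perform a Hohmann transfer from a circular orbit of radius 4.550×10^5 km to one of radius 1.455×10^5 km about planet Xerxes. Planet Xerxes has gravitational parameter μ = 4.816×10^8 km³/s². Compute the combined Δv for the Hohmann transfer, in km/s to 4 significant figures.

Δv = 23.18 km/s

Transfer-ellipse semi-major axis a_t = (r₁ + r₂)/2 = (4.550×10^5 + 1.455×10^5)/2 = 3.0025×10^5 km.
At r₁ the circular-orbit speed is v₁ = √(μ/r₁) = 32.534 km/s.
Transfer-orbit speed at r₁ (vis-viva equation): v_a = √[μ(2/r₁ − 1/a_t)] = 22.648 km/s.
First burn Δv₁ = |v_a − v₁| = 9.886 km/s.
Circular speed at r₂: v₂ = √(μ/r₂) = 57.53 km/s.
Transfer-orbit speed at r₂: v_p = √[μ(2/r₂ − 1/a_t)] = 70.82 km/s.
Second burn Δv₂ = |v₂ − v_p| = 13.29 km/s.
Total Δv = Δv₁ + Δv₂ = 23.18 km/s.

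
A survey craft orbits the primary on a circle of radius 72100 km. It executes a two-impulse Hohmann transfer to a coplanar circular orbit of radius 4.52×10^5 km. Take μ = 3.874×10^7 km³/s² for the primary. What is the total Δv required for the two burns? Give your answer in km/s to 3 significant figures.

Semi-major axis of the transfer orbit: a_t = (72100 + 4.520×10^5)/2 = 2.6205×10^5 km.
At r₁ the circular-orbit speed is v₁ = √(μ/r₁) = 23.1799 km/s.
Transfer-orbit speed at r₁ (vis-viva equation): v_p = √[μ(2/r₁ − 1/a_t)] = 30.4431 km/s.
First burn Δv₁ = |v_p − v₁| = 7.26320 km/s.
Circular speed at r₂: v₂ = √(μ/r₂) = 9.25786 km/s.
Transfer-orbit speed at r₂: v_a = √[μ(2/r₂ − 1/a_t)] = 4.85608 km/s.
Second burn Δv₂ = |v₂ − v_a| = 4.40178 km/s.
Total Δv = Δv₁ + Δv₂ = 11.66 km/s.

Δv = 11.7 km/s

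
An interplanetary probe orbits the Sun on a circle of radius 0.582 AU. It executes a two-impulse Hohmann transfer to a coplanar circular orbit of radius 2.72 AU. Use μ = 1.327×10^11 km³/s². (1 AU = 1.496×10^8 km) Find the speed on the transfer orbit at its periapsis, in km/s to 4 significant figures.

v = 50.11 km/s

In km: r₁ = 0.582 × 1.496×10^8 = 8.70672×10^7 km; r₂ = 2.72 × 1.496×10^8 = 4.06912×10^8 km.
Transfer-ellipse semi-major axis a_t = (r₁ + r₂)/2 = (8.70672×10^7 + 4.06912×10^8)/2 = 2.469896×10^8 km.
The periapsis of the transfer ellipse is at r = 8.70672×10^7 km.
Applying v² = μ(2/r − 1/a_t): v = 50.11 km/s.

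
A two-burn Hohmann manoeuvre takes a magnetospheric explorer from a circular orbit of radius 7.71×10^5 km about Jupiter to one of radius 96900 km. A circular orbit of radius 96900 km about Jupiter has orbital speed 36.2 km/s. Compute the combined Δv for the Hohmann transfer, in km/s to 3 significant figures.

From the circular-orbit relation v² = μ/r at r = 96900 km: μ = v²r = (36.2)² × 96900 = 1.26982×10^8 km³/s².
Semi-major axis of the transfer orbit: a_t = (7.710×10^5 + 96900)/2 = 4.3395×10^5 km.
At r₁ the circular-orbit speed is v₁ = √(μ/r₁) = 12.833 km/s.
Transfer-orbit speed at r₁ (vis-viva): v_a = √[μ(2/r₁ − 1/a_t)] = 6.0644 km/s.
First burn Δv₁ = |v_a − v₁| = 6.769 km/s.
Circular speed at r₂: v₂ = √(μ/r₂) = 36.20 km/s.
Transfer-orbit speed at r₂: v_p = √[μ(2/r₂ − 1/a_t)] = 48.25 km/s.
Second burn Δv₂ = |v₂ − v_p| = 12.05 km/s.
Δv = Δv₁ + Δv₂ = 6.769 + 12.05 = 18.82 km/s.

Δv = 18.8 km/s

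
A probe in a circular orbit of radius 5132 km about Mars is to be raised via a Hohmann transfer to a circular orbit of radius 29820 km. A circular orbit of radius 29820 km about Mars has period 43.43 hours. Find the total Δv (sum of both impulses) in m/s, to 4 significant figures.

Δv = 1434 m/s

From Kepler's third law T² = 4π²r³/μ at r = 29820 km, T = 43.43 hours = 43.43 × 3600 s = 1.56348×10^5 s: μ = 4π²r³/T² = 42825.1 km³/s².
Transfer-ellipse semi-major axis a_t = (r₁ + r₂)/2 = (5132 + 29820)/2 = 17476 km.
At r₁ the circular-orbit speed is v₁ = √(μ/r₁) = 2.8887 km/s.
On the transfer ellipse at r₁, vis-viva gives v_p = √[μ(2/r₁ − 1/a_t)] = 3.7734 km/s.
First burn Δv₁ = |v_p − v₁| = 0.8847 km/s.
At r₂, v₂ = √(μ/r₂) = 1.1984 km/s.
Transfer-orbit speed at r₂: v_a = √[μ(2/r₂ − 1/a_t)] = 0.64941 km/s.
Second burn Δv₂ = |v₂ − v_a| = 0.5490 km/s.
Total Δv = Δv₁ + Δv₂ = 1.434 km/s.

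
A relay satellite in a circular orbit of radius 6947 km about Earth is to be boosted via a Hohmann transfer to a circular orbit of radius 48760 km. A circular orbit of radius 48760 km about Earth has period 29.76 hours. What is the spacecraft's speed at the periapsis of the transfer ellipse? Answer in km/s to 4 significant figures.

From Kepler's third law T² = 4π²r³/μ at r = 48760 km, T = 29.76 hours = 29.76 × 3600 s = 1.07136×10^5 s: μ = 4π²r³/T² = 3.98731×10^5 km³/s².
Transfer-ellipse semi-major axis a_t = (r₁ + r₂)/2 = (6947 + 48760)/2 = 27853.5 km.
At periapsis, r = 6947 km.
From the vis-viva equation, v = √[μ(2/r − 1/a_t)] = 10.02 km/s.

v = 10.02 km/s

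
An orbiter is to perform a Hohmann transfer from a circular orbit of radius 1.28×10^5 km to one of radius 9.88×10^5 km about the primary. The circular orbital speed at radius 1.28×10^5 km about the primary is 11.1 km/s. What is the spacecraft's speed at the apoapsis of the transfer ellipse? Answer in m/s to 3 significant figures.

From the circular-orbit relation v² = μ/r at r = 1.28×10^5 km: μ = v²r = (11.1)² × 1.28×10^5 = 1.57709×10^7 km³/s².
Transfer-ellipse semi-major axis a_t = (r₁ + r₂)/2 = (1.280×10^5 + 9.880×10^5)/2 = 5.580×10^5 km.
The apoapsis of the transfer ellipse is at r = 9.880×10^5 km.
Vis-viva: v = √[μ(2/r − 1/a_t)] = √[1.57709×10^7 × (2/9.880×10^5 − 1/5.580×10^5)] = 1.914 km/s.

v = 1910 m/s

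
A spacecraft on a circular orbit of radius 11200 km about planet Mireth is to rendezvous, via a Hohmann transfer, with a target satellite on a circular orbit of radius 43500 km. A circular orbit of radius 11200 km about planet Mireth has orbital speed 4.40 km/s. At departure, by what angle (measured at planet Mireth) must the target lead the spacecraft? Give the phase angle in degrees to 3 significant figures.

φ = 90.3°

From the circular-orbit relation v² = μ/r at r = 11200 km: μ = v²r = (4.40)² × 11200 = 2.16832×10^5 km³/s².
Semi-major axis of the transfer orbit: a_t = (11200 + 43500)/2 = 27350 km.
The half-period of the transfer ellipse is t = π√(a_t³/μ) = 30516 s.
The target's mean motion on its circular orbit is ω₂ = √(μ/r₂³) = 5.1325×10^-5 rad/s.
Angle swept by the target during transfer: ω₂·t = 1.5662 rad = 89.74°.
The spacecraft traverses 180° on the transfer ellipse, so the target must lead by 180° − 89.74° = 90.3°.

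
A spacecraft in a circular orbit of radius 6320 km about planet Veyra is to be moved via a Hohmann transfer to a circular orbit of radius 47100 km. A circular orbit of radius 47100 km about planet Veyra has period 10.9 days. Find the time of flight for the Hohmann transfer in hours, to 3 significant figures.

t = 55.9 hours

From Kepler's third law T² = 4π²r³/μ at r = 47100 km, T = 10.9 days = 10.9 × 86400 s = 9.4176×10^5 s: μ = 4π²r³/T² = 4650.95 km³/s².
Semi-major axis of the transfer orbit: a_t = (6320 + 47100)/2 = 26710 km.
Transfer time t = π√(a_t³/μ) = π√((26710)³ / 4650.95) = 2.011×10^5 s.
Converting: 2.011×10^5 s ÷ 3600 s/hour = 55.9 hours.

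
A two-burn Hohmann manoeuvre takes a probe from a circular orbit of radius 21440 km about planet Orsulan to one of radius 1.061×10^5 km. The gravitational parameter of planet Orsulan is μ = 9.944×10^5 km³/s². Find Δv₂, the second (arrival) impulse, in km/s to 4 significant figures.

Semi-major axis of the transfer orbit: a_t = (21440 + 1.061×10^5)/2 = 63770 km.
Circular speed at r = 1.061×10^5 km: v_c = √(μ/r) = 3.061 km/s.
Transfer-orbit speed at the same r (vis-viva, a = a_t): v_t = √[μ(2/r − 1/a_t)] = 1.775 km/s.
Δv₂ = |v_t − v_c| = |1.775 − 3.061| = 1.286 km/s.

Δv₂ = 1.286 km/s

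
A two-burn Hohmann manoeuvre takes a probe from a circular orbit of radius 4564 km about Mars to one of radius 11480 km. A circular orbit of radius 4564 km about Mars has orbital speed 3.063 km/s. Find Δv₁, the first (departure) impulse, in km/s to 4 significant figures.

From the circular-orbit relation v² = μ/r at r = 4564 km: μ = v²r = (3.063)² × 4564 = 42819.3 km³/s².
Semi-major axis of the transfer orbit: a_t = (4564 + 11480)/2 = 8022 km.
Circular speed at r = 4564 km: v_c = √(μ/r) = 3.0630 km/s.
Transfer-orbit speed at the same r (vis-viva, a = a_t): v_t = √[μ(2/r − 1/a_t)] = 3.6642 km/s.
Δv₁ = |v_t − v_c| = |3.6642 − 3.0630| = 0.6012 km/s.

Δv₁ = 0.6012 km/s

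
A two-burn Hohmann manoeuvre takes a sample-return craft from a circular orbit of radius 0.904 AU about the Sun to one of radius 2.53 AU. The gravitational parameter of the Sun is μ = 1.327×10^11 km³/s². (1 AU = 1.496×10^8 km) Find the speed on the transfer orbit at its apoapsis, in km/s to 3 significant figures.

v = 13.6 km/s

In km: r₁ = 0.904 × 1.496×10^8 = 1.352384×10^8 km; r₂ = 2.53 × 1.496×10^8 = 3.78488×10^8 km.
The Hohmann ellipse has a_t = (r₁ + r₂)/2 = 2.568632×10^8 km.
The apoapsis of the transfer ellipse is at r = 3.78488×10^8 km.
Vis-viva: v = √[μ(2/r − 1/a_t)] = √[1.327×10^11 × (2/3.78488×10^8 − 1/2.568632×10^8)] = 13.59 km/s.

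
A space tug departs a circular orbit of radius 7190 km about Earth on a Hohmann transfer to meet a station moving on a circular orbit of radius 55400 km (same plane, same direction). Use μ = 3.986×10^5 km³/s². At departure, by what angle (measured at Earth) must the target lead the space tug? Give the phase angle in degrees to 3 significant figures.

The Hohmann ellipse has a_t = (r₁ + r₂)/2 = 31295 km.
Transfer time t = π√(a_t³/μ) = 27548 s.
Target angular speed ω₂ = √(μ/r₂³) = 4.8418×10^-5 rad/s.
Angle swept by the target during transfer: ω₂·t = 1.3338 rad = 76.42°.
Arrival is 180° from departure on the ellipse, so φ = 180° − 76.42° = 104°.

φ = 104°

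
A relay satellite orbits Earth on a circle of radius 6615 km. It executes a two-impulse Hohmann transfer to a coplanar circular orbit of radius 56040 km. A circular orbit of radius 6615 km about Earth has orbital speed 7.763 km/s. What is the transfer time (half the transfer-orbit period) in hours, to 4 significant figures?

t = 7.664 hours

From the circular-orbit relation v² = μ/r at r = 6615 km: μ = v²r = (7.763)² × 6615 = 3.98647×10^5 km³/s².
The Hohmann ellipse has a_t = (r₁ + r₂)/2 = 31327.5 km.
Half the transfer-orbit period gives t = π√(a_t³/μ) = 27590 s.
Converting: 27590 s ÷ 3600 s/hour = 7.664 hours.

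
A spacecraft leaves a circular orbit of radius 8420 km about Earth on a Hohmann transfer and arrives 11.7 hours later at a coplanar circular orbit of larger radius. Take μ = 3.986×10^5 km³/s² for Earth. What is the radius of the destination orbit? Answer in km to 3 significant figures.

Transfer time t = 11.7 hours = 42120 s, and t = π√(a_t³/μ).
So a_t = (μ t²/π²)^(1/3) = (3.986×10^5 × (42120)² / π²)^(1/3) = 41534 km.
Since a_t = (r₁ + r₂)/2, r₂ = 2a_t − r₁ = 2×41534 − 8420 = 74648 km.

r₂ = 74600 km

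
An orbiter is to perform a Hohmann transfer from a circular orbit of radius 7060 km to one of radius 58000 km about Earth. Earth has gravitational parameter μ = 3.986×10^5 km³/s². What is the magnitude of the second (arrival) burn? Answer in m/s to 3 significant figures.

Δv₂ = 1400 m/s

Semi-major axis of the transfer orbit: a_t = (7060 + 58000)/2 = 32530 km.
Circular speed at r = 58000 km: v_c = √(μ/r) = 2.6215 km/s.
Vis-viva on the transfer ellipse at r = 58000 km gives v_t = √[μ(2/r − 1/a_t)] = 1.2213 km/s.
Δv₂ = |v_t − v_c| = |1.2213 − 2.6215| = 1.400 km/s.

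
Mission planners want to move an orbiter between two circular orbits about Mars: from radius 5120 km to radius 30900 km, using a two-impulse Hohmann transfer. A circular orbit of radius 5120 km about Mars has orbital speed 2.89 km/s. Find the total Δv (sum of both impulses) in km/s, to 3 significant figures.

Δv = 1.44 km/s

From the circular-orbit relation v² = μ/r at r = 5120 km: μ = v²r = (2.89)² × 5120 = 42762.8 km³/s².
Semi-major axis of the transfer orbit: a_t = (5120 + 30900)/2 = 18010 km.
At r₁ the circular-orbit speed is v₁ = √(μ/r₁) = 2.8900 km/s.
Transfer-orbit speed at r₁ (v² = μ(2/r − 1/a)): v_p = √[μ(2/r₁ − 1/a_t)] = 3.7855 km/s.
First burn Δv₁ = |v_p − v₁| = 0.8955 km/s.
At r₂, v₂ = √(μ/r₂) = 1.1764 km/s.
Transfer-orbit speed at r₂: v_a = √[μ(2/r₂ − 1/a_t)] = 0.62724 km/s.
Second burn Δv₂ = |v₂ − v_a| = 0.5492 km/s.
Δv = Δv₁ + Δv₂ = 0.8955 + 0.5492 = 1.445 km/s.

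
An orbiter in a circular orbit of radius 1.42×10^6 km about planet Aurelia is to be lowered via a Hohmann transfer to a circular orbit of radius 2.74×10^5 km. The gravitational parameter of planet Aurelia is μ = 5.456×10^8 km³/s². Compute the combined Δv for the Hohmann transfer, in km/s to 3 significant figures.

Transfer-ellipse semi-major axis a_t = (r₁ + r₂)/2 = (1.420×10^6 + 2.740×10^5)/2 = 8.470×10^5 km.
Circular speed at r₁: v₁ = √(μ/r₁) = √(5.456×10^8/1.420×10^6) = 19.6017 km/s.
Transfer-orbit speed at r₁ (vis-viva equation): v_a = √[μ(2/r₁ − 1/a_t)] = 11.1488 km/s.
First burn Δv₁ = |v_a − v₁| = 8.4529 km/s.
Circular speed at r₂: v₂ = √(μ/r₂) = 44.623 km/s.
Transfer-orbit speed at r₂: v_p = √[μ(2/r₂ − 1/a_t)] = 57.778 km/s.
Second burn Δv₂ = |v₂ − v_p| = 13.155 km/s.
Δv = Δv₁ + Δv₂ = 8.4529 + 13.155 = 21.61 km/s.

Δv = 21.6 km/s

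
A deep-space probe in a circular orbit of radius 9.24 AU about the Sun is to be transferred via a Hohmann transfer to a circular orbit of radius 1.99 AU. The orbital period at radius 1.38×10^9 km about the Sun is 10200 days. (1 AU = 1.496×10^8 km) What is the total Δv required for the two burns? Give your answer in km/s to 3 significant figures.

From Kepler's third law T² = 4π²r³/μ at r = 1.38×10^9 km, T = 10200 days = 10200 × 86400 s = 8.8128×10^8 s: μ = 4π²r³/T² = 1.33589×10^11 km³/s².
In km: r₁ = 9.24 × 1.496×10^8 = 1.382304×10^9 km; r₂ = 1.99 × 1.496×10^8 = 2.97704×10^8 km.
The Hohmann ellipse has a_t = (r₁ + r₂)/2 = 8.40004×10^8 km.
At r₁ the circular-orbit speed is v₁ = √(μ/r₁) = 9.8307 km/s.
Transfer-orbit speed at r₁ (v² = μ(2/r − 1/a)): v_a = √[μ(2/r₁ − 1/a_t)] = 5.8524 km/s.
First burn Δv₁ = |v_a − v₁| = 3.978 km/s.
Circular speed at r₂: v₂ = √(μ/r₂) = 21.183 km/s.
Transfer-orbit speed at r₂: v_p = √[μ(2/r₂ − 1/a_t)] = 27.174 km/s.
Second burn Δv₂ = |v₂ − v_p| = 5.991 km/s.
Total Δv = Δv₁ + Δv₂ = 9.969 km/s.

Δv = 9.97 km/s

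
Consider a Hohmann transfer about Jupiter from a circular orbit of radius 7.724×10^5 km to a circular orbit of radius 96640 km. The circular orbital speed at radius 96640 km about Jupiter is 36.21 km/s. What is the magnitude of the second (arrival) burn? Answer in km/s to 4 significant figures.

From the circular-orbit relation v² = μ/r at r = 96640 km: μ = v²r = (36.21)² × 96640 = 1.26711×10^8 km³/s².
The Hohmann ellipse has a_t = (r₁ + r₂)/2 = 4.3452×10^5 km.
On the circular orbit at r = 96640 km, v_c = √(μ/r) = 36.21 km/s.
Vis-viva on the transfer ellipse at r = 96640 km gives v_t = √[μ(2/r − 1/a_t)] = 48.28 km/s.
Δv₂ = |v_t − v_c| = |48.28 − 36.21| = 12.07 km/s.

Δv₂ = 12.07 km/s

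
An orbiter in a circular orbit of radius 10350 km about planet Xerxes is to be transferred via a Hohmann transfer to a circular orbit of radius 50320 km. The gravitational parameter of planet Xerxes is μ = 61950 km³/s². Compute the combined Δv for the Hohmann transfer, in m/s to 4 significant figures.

Δv = 1166 m/s

The Hohmann ellipse has a_t = (r₁ + r₂)/2 = 30335 km.
Circular speed at r₁: v₁ = √(μ/r₁) = √(61950/10350) = 2.4465 km/s.
On the transfer ellipse at r₁, vis-viva gives v_p = √[μ(2/r₁ − 1/a_t)] = 3.1510 km/s.
First burn Δv₁ = |v_p − v₁| = 0.7045 km/s.
At r₂, v₂ = √(μ/r₂) = 1.109559 km/s.
Transfer-orbit speed at r₂: v_a = √[μ(2/r₂ − 1/a_t)] = 0.6481097 km/s.
Second burn Δv₂ = |v₂ − v_a| = 0.4614 km/s.
Δv = Δv₁ + Δv₂ = 0.7045 + 0.4614 = 1.166 km/s.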